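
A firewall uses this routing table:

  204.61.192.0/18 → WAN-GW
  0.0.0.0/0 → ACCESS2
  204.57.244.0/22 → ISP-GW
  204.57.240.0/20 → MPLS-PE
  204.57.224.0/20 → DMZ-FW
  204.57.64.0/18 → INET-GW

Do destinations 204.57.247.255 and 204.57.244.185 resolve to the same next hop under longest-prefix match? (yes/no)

yes

204.57.247.255: longest match 204.57.244.0/22 -> ISP-GW
204.57.244.185: longest match 204.57.244.0/22 -> ISP-GW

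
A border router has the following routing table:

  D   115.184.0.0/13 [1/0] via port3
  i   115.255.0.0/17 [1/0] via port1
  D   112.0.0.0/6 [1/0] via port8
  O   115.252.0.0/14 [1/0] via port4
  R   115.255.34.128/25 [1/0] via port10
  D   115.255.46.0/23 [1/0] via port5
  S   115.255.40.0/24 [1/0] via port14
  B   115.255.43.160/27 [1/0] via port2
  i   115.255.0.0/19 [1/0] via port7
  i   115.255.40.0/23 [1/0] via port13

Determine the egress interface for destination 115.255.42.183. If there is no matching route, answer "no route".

port1

Routes whose prefix contains 115.255.42.183:
  112.0.0.0/6 (112.0.0.0 - 115.255.255.255) -> port8
  115.252.0.0/14 (115.252.0.0 - 115.255.255.255) -> port4
  115.255.0.0/17 (115.255.0.0 - 115.255.127.255) -> port1
More-specific entries that do NOT match:
  115.255.43.160/27 (115.255.43.160 - 115.255.43.191) does not contain 115.255.42.183
  115.255.34.128/25 (115.255.34.128 - 115.255.34.255) does not contain 115.255.42.183
  115.255.40.0/24 (115.255.40.0 - 115.255.40.255) does not contain 115.255.42.183
  115.255.46.0/23 (115.255.46.0 - 115.255.47.255) does not contain 115.255.42.183
  115.255.40.0/23 (115.255.40.0 - 115.255.41.255) does not contain 115.255.42.183
  115.255.0.0/19 (115.255.0.0 - 115.255.31.255) does not contain 115.255.42.183
Longest matching prefix is /17 -> interface port1.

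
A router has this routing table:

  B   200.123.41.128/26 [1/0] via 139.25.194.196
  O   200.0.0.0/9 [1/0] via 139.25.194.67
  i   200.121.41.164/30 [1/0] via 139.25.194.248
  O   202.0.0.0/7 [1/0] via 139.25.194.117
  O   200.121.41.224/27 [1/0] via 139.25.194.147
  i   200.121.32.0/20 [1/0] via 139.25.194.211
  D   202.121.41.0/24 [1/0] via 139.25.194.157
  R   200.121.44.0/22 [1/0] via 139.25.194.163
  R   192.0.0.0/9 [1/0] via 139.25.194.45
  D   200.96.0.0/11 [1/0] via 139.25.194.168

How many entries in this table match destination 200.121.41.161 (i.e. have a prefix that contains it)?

3

Prefixes containing 200.121.41.161:
  200.0.0.0/9 (200.0.0.0 - 200.127.255.255)
  200.96.0.0/11 (200.96.0.0 - 200.127.255.255)
  200.121.32.0/20 (200.121.32.0 - 200.121.47.255)
Total matching entries: 3.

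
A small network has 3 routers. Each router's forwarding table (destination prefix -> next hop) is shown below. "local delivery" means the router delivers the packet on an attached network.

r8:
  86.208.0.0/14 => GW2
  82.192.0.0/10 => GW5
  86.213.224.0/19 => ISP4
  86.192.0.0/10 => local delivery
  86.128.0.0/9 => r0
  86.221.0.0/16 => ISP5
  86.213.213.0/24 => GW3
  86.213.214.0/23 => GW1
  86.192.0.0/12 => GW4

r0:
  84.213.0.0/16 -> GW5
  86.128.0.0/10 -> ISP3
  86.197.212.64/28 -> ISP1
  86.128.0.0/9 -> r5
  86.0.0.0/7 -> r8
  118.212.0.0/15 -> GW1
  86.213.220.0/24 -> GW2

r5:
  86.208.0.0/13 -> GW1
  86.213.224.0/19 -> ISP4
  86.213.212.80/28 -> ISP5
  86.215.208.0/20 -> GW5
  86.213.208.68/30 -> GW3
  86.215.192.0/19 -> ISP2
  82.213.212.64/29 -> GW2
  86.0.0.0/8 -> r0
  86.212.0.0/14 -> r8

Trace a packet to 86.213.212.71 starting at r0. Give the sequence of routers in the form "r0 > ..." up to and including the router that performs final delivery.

r0 > r5 > r8

At r0: longest match for 86.213.212.71 is 86.128.0.0/9 -> r5
At r5: longest match for 86.213.212.71 is 86.212.0.0/14 -> r8
At r8: longest match for 86.213.212.71 is 86.192.0.0/10 -> local delivery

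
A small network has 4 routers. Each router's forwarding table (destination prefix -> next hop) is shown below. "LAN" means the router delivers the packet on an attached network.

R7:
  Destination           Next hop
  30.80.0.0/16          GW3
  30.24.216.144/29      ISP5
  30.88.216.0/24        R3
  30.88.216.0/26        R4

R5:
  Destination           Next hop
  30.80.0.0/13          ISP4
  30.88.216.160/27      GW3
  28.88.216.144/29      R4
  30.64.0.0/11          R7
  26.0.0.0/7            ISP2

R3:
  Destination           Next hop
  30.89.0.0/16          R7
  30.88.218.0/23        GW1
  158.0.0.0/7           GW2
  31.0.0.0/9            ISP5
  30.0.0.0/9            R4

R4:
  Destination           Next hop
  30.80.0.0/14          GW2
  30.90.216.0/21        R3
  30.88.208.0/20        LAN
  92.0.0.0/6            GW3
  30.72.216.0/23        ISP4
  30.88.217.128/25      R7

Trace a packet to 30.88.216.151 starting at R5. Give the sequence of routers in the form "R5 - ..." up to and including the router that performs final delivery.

At R5: longest match for 30.88.216.151 is 30.64.0.0/11 -> R7
At R7: longest match for 30.88.216.151 is 30.88.216.0/24 -> R3
At R3: longest match for 30.88.216.151 is 30.0.0.0/9 -> R4
At R4: longest match for 30.88.216.151 is 30.88.208.0/20 -> LAN

R5 - R7 - R3 - R4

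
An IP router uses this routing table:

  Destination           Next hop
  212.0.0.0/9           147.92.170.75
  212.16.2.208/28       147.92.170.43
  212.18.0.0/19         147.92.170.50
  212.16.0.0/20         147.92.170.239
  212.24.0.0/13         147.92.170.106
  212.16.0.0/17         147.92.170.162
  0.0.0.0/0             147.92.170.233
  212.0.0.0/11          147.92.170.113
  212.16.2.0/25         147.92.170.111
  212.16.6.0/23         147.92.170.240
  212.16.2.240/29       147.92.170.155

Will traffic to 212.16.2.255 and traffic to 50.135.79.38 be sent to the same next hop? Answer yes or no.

212.16.2.255: longest match 212.16.0.0/20 -> 147.92.170.239
50.135.79.38: longest match 0.0.0.0/0 -> 147.92.170.233

no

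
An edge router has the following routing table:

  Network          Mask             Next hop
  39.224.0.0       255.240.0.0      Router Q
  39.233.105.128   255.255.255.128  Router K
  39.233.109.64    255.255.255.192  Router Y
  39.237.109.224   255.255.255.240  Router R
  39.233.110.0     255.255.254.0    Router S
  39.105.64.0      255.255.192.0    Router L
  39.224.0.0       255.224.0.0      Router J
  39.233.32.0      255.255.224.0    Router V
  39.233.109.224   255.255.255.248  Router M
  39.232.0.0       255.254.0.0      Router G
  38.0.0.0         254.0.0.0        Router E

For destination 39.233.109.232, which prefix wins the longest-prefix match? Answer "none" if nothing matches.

39.232.0.0/15

Entries matching 39.233.109.232:
  38.0.0.0/7 (38.0.0.0 - 39.255.255.255)
  39.224.0.0/11 (39.224.0.0 - 39.255.255.255)
  39.224.0.0/12 (39.224.0.0 - 39.239.255.255)
  39.232.0.0/15 (39.232.0.0 - 39.233.255.255)
Most specific is 39.232.0.0/15.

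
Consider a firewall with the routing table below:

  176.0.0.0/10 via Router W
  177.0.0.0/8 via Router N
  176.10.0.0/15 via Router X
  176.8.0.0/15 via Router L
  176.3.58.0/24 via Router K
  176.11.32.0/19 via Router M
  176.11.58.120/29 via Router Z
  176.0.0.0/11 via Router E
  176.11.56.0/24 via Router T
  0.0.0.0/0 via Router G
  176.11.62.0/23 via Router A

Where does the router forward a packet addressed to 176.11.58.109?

Router M

Routes whose prefix contains 176.11.58.109:
  0.0.0.0/0 (default, matches everything) -> Router G
  176.0.0.0/10 (176.0.0.0 - 176.63.255.255) -> Router W
  176.0.0.0/11 (176.0.0.0 - 176.31.255.255) -> Router E
  176.10.0.0/15 (176.10.0.0 - 176.11.255.255) -> Router X
  176.11.32.0/19 (176.11.32.0 - 176.11.63.255) -> Router M
More-specific entries that do NOT match:
  176.11.58.120/29 (176.11.58.120 - 176.11.58.127) does not contain 176.11.58.109
  176.3.58.0/24 (176.3.58.0 - 176.3.58.255) does not contain 176.11.58.109
  176.11.56.0/24 (176.11.56.0 - 176.11.56.255) does not contain 176.11.58.109
  176.11.62.0/23 (176.11.62.0 - 176.11.63.255) does not contain 176.11.58.109
Longest matching prefix is /19 -> next hop Router M.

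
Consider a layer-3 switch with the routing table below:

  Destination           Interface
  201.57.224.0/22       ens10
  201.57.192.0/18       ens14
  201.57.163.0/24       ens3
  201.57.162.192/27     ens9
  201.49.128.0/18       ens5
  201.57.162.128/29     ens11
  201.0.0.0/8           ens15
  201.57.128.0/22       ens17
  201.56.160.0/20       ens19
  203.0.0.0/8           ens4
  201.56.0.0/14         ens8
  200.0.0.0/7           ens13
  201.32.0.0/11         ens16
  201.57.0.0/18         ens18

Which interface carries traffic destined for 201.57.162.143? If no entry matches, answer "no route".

Routes whose prefix contains 201.57.162.143:
  200.0.0.0/7 (200.0.0.0 - 201.255.255.255) -> ens13
  201.0.0.0/8 (201.0.0.0 - 201.255.255.255) -> ens15
  201.32.0.0/11 (201.32.0.0 - 201.63.255.255) -> ens16
  201.56.0.0/14 (201.56.0.0 - 201.59.255.255) -> ens8
More-specific entries that do NOT match:
  201.57.162.128/29 (201.57.162.128 - 201.57.162.135) does not contain 201.57.162.143
  201.57.162.192/27 (201.57.162.192 - 201.57.162.223) does not contain 201.57.162.143
  201.57.163.0/24 (201.57.163.0 - 201.57.163.255) does not contain 201.57.162.143
  201.57.224.0/22 (201.57.224.0 - 201.57.227.255) does not contain 201.57.162.143
  201.57.128.0/22 (201.57.128.0 - 201.57.131.255) does not contain 201.57.162.143
  201.56.160.0/20 (201.56.160.0 - 201.56.175.255) does not contain 201.57.162.143
  201.57.192.0/18 (201.57.192.0 - 201.57.255.255) does not contain 201.57.162.143
  201.49.128.0/18 (201.49.128.0 - 201.49.191.255) does not contain 201.57.162.143
  201.57.0.0/18 (201.57.0.0 - 201.57.63.255) does not contain 201.57.162.143
Longest matching prefix is /14 -> interface ens8.

ens8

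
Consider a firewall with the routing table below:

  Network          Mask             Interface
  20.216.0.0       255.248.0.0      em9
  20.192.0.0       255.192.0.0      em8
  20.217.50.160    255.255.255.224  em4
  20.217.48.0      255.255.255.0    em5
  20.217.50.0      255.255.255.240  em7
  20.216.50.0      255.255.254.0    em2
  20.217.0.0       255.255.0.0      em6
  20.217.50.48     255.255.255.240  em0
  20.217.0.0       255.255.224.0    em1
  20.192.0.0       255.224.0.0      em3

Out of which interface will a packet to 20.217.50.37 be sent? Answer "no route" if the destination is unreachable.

Routes whose prefix contains 20.217.50.37:
  20.192.0.0/10 (20.192.0.0 - 20.255.255.255) -> em8
  20.192.0.0/11 (20.192.0.0 - 20.223.255.255) -> em3
  20.216.0.0/13 (20.216.0.0 - 20.223.255.255) -> em9
  20.217.0.0/16 (20.217.0.0 - 20.217.255.255) -> em6
More-specific entries that do NOT match:
  20.217.50.0/28 (20.217.50.0 - 20.217.50.15) does not contain 20.217.50.37
  20.217.50.48/28 (20.217.50.48 - 20.217.50.63) does not contain 20.217.50.37
  20.217.50.160/27 (20.217.50.160 - 20.217.50.191) does not contain 20.217.50.37
  20.217.48.0/24 (20.217.48.0 - 20.217.48.255) does not contain 20.217.50.37
  20.216.50.0/23 (20.216.50.0 - 20.216.51.255) does not contain 20.217.50.37
  20.217.0.0/19 (20.217.0.0 - 20.217.31.255) does not contain 20.217.50.37
Longest matching prefix is /16 -> interface em6.

em6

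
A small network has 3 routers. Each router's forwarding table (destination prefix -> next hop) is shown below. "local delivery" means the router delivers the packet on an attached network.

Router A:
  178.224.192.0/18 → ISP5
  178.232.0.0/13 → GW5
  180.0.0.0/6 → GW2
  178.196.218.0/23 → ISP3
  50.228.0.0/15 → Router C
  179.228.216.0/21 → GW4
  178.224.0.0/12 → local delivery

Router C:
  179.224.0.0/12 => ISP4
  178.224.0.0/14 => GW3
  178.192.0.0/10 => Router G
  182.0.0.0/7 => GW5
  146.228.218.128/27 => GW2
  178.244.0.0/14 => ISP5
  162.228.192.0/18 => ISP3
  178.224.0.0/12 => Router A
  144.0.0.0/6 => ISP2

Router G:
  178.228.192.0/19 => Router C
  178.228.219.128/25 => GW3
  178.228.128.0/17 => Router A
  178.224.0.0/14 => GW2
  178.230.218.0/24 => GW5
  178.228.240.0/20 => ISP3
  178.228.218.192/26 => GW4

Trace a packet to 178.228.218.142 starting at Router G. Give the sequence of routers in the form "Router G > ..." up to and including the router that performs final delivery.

Router G > Router C > Router A

At Router G: longest match for 178.228.218.142 is 178.228.192.0/19 -> Router C
At Router C: longest match for 178.228.218.142 is 178.224.0.0/12 -> Router A
At Router A: longest match for 178.228.218.142 is 178.224.0.0/12 -> local delivery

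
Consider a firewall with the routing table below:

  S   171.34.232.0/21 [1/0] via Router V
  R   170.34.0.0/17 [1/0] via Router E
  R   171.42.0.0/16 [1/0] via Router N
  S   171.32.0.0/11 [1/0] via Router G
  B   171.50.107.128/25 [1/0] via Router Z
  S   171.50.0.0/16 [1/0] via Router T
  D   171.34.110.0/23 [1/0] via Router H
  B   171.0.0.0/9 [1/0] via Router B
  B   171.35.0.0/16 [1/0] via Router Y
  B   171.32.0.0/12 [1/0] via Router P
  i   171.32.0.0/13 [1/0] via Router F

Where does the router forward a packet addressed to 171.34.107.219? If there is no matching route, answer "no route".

Router F

Routes whose prefix contains 171.34.107.219:
  171.0.0.0/9 (171.0.0.0 - 171.127.255.255) -> Router B
  171.32.0.0/11 (171.32.0.0 - 171.63.255.255) -> Router G
  171.32.0.0/12 (171.32.0.0 - 171.47.255.255) -> Router P
  171.32.0.0/13 (171.32.0.0 - 171.39.255.255) -> Router F
More-specific entries that do NOT match:
  171.50.107.128/25 (171.50.107.128 - 171.50.107.255) does not contain 171.34.107.219
  171.34.110.0/23 (171.34.110.0 - 171.34.111.255) does not contain 171.34.107.219
  171.34.232.0/21 (171.34.232.0 - 171.34.239.255) does not contain 171.34.107.219
  170.34.0.0/17 (170.34.0.0 - 170.34.127.255) does not contain 171.34.107.219
  171.42.0.0/16 (171.42.0.0 - 171.42.255.255) does not contain 171.34.107.219
  171.50.0.0/16 (171.50.0.0 - 171.50.255.255) does not contain 171.34.107.219
  171.35.0.0/16 (171.35.0.0 - 171.35.255.255) does not contain 171.34.107.219
Longest matching prefix is /13 -> next hop Router F.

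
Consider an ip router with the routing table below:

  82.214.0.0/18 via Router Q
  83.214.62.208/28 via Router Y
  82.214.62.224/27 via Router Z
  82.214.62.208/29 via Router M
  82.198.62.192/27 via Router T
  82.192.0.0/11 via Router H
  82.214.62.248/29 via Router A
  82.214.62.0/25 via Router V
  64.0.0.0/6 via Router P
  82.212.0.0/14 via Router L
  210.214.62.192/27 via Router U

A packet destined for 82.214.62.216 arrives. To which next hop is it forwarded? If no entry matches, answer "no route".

Routes whose prefix contains 82.214.62.216:
  82.192.0.0/11 (82.192.0.0 - 82.223.255.255) -> Router H
  82.212.0.0/14 (82.212.0.0 - 82.215.255.255) -> Router L
  82.214.0.0/18 (82.214.0.0 - 82.214.63.255) -> Router Q
More-specific entries that do NOT match:
  82.214.62.208/29 (82.214.62.208 - 82.214.62.215) does not contain 82.214.62.216
  82.214.62.248/29 (82.214.62.248 - 82.214.62.255) does not contain 82.214.62.216
  83.214.62.208/28 (83.214.62.208 - 83.214.62.223) does not contain 82.214.62.216
  82.214.62.224/27 (82.214.62.224 - 82.214.62.255) does not contain 82.214.62.216
  82.198.62.192/27 (82.198.62.192 - 82.198.62.223) does not contain 82.214.62.216
  210.214.62.192/27 (210.214.62.192 - 210.214.62.223) does not contain 82.214.62.216
  82.214.62.0/25 (82.214.62.0 - 82.214.62.127) does not contain 82.214.62.216
Longest matching prefix is /18 -> next hop Router Q.

Router Q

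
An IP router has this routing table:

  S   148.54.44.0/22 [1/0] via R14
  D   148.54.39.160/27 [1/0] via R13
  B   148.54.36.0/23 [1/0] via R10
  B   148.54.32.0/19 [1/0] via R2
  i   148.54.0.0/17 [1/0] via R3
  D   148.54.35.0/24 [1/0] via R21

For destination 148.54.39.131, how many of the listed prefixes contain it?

Prefixes containing 148.54.39.131:
  148.54.0.0/17 (148.54.0.0 - 148.54.127.255)
  148.54.32.0/19 (148.54.32.0 - 148.54.63.255)
Total matching entries: 2.

2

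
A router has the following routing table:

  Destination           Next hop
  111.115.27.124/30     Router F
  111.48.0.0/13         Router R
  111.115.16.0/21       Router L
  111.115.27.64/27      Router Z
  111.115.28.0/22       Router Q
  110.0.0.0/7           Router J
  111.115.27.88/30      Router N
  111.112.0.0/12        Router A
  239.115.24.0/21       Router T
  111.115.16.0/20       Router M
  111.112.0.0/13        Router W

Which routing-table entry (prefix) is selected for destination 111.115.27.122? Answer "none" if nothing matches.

Entries matching 111.115.27.122:
  110.0.0.0/7 (110.0.0.0 - 111.255.255.255)
  111.112.0.0/12 (111.112.0.0 - 111.127.255.255)
  111.112.0.0/13 (111.112.0.0 - 111.119.255.255)
  111.115.16.0/20 (111.115.16.0 - 111.115.31.255)
Most specific is 111.115.16.0/20.

111.115.16.0/20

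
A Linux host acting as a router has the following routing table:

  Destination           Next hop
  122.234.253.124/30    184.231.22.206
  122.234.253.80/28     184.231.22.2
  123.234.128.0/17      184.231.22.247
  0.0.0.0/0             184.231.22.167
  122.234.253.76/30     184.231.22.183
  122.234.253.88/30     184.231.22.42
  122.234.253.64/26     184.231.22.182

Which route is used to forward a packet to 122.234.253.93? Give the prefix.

Entries matching 122.234.253.93:
  0.0.0.0/0 (default, matches everything)
  122.234.253.64/26 (122.234.253.64 - 122.234.253.127)
  122.234.253.80/28 (122.234.253.80 - 122.234.253.95)
Most specific is 122.234.253.80/28.

122.234.253.80/28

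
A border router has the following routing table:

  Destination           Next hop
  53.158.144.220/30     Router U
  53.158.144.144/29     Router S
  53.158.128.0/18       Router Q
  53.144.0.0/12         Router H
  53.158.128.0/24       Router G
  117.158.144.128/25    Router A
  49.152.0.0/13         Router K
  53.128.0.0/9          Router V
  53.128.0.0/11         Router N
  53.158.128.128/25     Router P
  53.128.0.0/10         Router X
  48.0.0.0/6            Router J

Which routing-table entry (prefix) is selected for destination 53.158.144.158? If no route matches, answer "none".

Entries matching 53.158.144.158:
  53.128.0.0/9 (53.128.0.0 - 53.255.255.255)
  53.128.0.0/10 (53.128.0.0 - 53.191.255.255)
  53.128.0.0/11 (53.128.0.0 - 53.159.255.255)
  53.144.0.0/12 (53.144.0.0 - 53.159.255.255)
  53.158.128.0/18 (53.158.128.0 - 53.158.191.255)
Most specific is 53.158.128.0/18.

53.158.128.0/18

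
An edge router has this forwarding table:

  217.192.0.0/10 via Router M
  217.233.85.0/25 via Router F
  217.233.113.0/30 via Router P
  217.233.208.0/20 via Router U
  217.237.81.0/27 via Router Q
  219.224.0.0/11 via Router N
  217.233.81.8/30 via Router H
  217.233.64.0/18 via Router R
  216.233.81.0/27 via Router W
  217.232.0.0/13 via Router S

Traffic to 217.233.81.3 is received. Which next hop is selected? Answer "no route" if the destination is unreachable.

Router R

Routes whose prefix contains 217.233.81.3:
  217.192.0.0/10 (217.192.0.0 - 217.255.255.255) -> Router M
  217.232.0.0/13 (217.232.0.0 - 217.239.255.255) -> Router S
  217.233.64.0/18 (217.233.64.0 - 217.233.127.255) -> Router R
More-specific entries that do NOT match:
  217.233.113.0/30 (217.233.113.0 - 217.233.113.3) does not contain 217.233.81.3
  217.233.81.8/30 (217.233.81.8 - 217.233.81.11) does not contain 217.233.81.3
  217.237.81.0/27 (217.237.81.0 - 217.237.81.31) does not contain 217.233.81.3
  216.233.81.0/27 (216.233.81.0 - 216.233.81.31) does not contain 217.233.81.3
  217.233.85.0/25 (217.233.85.0 - 217.233.85.127) does not contain 217.233.81.3
  217.233.208.0/20 (217.233.208.0 - 217.233.223.255) does not contain 217.233.81.3
Longest matching prefix is /18 -> next hop Router R.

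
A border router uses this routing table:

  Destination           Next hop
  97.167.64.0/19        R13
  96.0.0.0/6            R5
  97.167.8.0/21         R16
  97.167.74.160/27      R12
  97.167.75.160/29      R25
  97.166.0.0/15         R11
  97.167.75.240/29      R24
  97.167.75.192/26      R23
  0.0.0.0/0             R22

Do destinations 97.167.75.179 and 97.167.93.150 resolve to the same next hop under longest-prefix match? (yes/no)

yes

97.167.75.179: longest match 97.167.64.0/19 -> R13
97.167.93.150: longest match 97.167.64.0/19 -> R13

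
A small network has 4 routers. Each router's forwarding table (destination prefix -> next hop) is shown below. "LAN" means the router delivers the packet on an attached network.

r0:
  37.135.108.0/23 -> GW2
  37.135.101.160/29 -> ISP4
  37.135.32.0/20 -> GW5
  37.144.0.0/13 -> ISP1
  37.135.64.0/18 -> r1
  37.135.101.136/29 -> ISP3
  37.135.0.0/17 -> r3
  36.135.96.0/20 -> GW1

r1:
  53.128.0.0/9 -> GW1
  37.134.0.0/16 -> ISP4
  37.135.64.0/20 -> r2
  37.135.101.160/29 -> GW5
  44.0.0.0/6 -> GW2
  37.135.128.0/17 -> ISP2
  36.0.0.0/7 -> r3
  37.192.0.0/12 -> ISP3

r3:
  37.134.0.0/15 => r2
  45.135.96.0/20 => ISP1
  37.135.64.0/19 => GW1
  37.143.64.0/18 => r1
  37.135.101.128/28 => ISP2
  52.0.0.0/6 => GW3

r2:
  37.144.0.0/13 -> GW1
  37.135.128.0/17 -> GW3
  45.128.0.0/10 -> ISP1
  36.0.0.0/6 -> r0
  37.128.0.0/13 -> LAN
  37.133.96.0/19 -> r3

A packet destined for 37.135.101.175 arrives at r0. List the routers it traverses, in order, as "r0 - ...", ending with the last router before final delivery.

r0 - r1 - r3 - r2

At r0: longest match for 37.135.101.175 is 37.135.64.0/18 -> r1
At r1: longest match for 37.135.101.175 is 36.0.0.0/7 -> r3
At r3: longest match for 37.135.101.175 is 37.134.0.0/15 -> r2
At r2: longest match for 37.135.101.175 is 37.128.0.0/13 -> LAN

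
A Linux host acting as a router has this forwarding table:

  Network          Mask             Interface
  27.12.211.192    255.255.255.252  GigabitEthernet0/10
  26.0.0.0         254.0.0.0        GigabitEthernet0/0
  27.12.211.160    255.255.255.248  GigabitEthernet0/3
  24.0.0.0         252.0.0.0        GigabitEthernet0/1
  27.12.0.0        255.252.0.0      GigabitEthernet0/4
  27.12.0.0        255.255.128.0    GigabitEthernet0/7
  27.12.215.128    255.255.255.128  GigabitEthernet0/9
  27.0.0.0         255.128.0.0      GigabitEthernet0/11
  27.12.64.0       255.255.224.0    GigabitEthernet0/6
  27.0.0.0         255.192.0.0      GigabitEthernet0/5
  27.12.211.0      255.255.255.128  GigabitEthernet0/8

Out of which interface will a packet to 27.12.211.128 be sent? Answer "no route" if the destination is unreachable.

Routes whose prefix contains 27.12.211.128:
  24.0.0.0/6 (24.0.0.0 - 27.255.255.255) -> GigabitEthernet0/1
  26.0.0.0/7 (26.0.0.0 - 27.255.255.255) -> GigabitEthernet0/0
  27.0.0.0/9 (27.0.0.0 - 27.127.255.255) -> GigabitEthernet0/11
  27.0.0.0/10 (27.0.0.0 - 27.63.255.255) -> GigabitEthernet0/5
  27.12.0.0/14 (27.12.0.0 - 27.15.255.255) -> GigabitEthernet0/4
More-specific entries that do NOT match:
  27.12.211.192/30 (27.12.211.192 - 27.12.211.195) does not contain 27.12.211.128
  27.12.211.160/29 (27.12.211.160 - 27.12.211.167) does not contain 27.12.211.128
  27.12.215.128/25 (27.12.215.128 - 27.12.215.255) does not contain 27.12.211.128
  27.12.211.0/25 (27.12.211.0 - 27.12.211.127) does not contain 27.12.211.128
  27.12.64.0/19 (27.12.64.0 - 27.12.95.255) does not contain 27.12.211.128
  27.12.0.0/17 (27.12.0.0 - 27.12.127.255) does not contain 27.12.211.128
Longest matching prefix is /14 -> interface GigabitEthernet0/4.

GigabitEthernet0/4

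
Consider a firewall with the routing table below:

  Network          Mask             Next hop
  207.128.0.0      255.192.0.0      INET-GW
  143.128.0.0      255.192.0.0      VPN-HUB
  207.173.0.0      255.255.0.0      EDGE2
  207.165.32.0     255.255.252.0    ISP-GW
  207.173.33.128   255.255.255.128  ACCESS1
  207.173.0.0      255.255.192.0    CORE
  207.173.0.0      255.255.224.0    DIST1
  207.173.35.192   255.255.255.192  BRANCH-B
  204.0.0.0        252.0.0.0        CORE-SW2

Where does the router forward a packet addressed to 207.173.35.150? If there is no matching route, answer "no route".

CORE

Routes whose prefix contains 207.173.35.150:
  204.0.0.0/6 (204.0.0.0 - 207.255.255.255) -> CORE-SW2
  207.128.0.0/10 (207.128.0.0 - 207.191.255.255) -> INET-GW
  207.173.0.0/16 (207.173.0.0 - 207.173.255.255) -> EDGE2
  207.173.0.0/18 (207.173.0.0 - 207.173.63.255) -> CORE
More-specific entries that do NOT match:
  207.173.35.192/26 (207.173.35.192 - 207.173.35.255) does not contain 207.173.35.150
  207.173.33.128/25 (207.173.33.128 - 207.173.33.255) does not contain 207.173.35.150
  207.165.32.0/22 (207.165.32.0 - 207.165.35.255) does not contain 207.173.35.150
  207.173.0.0/19 (207.173.0.0 - 207.173.31.255) does not contain 207.173.35.150
Longest matching prefix is /18 -> next hop CORE.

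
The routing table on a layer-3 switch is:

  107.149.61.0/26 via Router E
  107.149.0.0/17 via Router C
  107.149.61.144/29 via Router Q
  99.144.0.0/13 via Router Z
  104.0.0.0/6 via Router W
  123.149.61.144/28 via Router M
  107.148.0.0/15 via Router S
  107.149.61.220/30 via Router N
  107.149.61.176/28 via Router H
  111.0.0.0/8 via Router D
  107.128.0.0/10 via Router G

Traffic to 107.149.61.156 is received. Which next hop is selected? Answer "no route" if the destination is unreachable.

Routes whose prefix contains 107.149.61.156:
  104.0.0.0/6 (104.0.0.0 - 107.255.255.255) -> Router W
  107.128.0.0/10 (107.128.0.0 - 107.191.255.255) -> Router G
  107.148.0.0/15 (107.148.0.0 - 107.149.255.255) -> Router S
  107.149.0.0/17 (107.149.0.0 - 107.149.127.255) -> Router C
More-specific entries that do NOT match:
  107.149.61.220/30 (107.149.61.220 - 107.149.61.223) does not contain 107.149.61.156
  107.149.61.144/29 (107.149.61.144 - 107.149.61.151) does not contain 107.149.61.156
  123.149.61.144/28 (123.149.61.144 - 123.149.61.159) does not contain 107.149.61.156
  107.149.61.176/28 (107.149.61.176 - 107.149.61.191) does not contain 107.149.61.156
  107.149.61.0/26 (107.149.61.0 - 107.149.61.63) does not contain 107.149.61.156
Longest matching prefix is /17 -> next hop Router C.

Router C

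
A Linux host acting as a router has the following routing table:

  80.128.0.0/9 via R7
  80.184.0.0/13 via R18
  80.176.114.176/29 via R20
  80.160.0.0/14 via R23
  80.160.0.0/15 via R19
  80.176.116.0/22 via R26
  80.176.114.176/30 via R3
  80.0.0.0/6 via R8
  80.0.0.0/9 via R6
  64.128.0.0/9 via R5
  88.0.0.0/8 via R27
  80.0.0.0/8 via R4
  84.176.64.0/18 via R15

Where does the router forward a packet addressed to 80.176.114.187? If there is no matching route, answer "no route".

R7

Routes whose prefix contains 80.176.114.187:
  80.0.0.0/6 (80.0.0.0 - 83.255.255.255) -> R8
  80.0.0.0/8 (80.0.0.0 - 80.255.255.255) -> R4
  80.128.0.0/9 (80.128.0.0 - 80.255.255.255) -> R7
More-specific entries that do NOT match:
  80.176.114.176/30 (80.176.114.176 - 80.176.114.179) does not contain 80.176.114.187
  80.176.114.176/29 (80.176.114.176 - 80.176.114.183) does not contain 80.176.114.187
  80.176.116.0/22 (80.176.116.0 - 80.176.119.255) does not contain 80.176.114.187
  84.176.64.0/18 (84.176.64.0 - 84.176.127.255) does not contain 80.176.114.187
  80.160.0.0/15 (80.160.0.0 - 80.161.255.255) does not contain 80.176.114.187
  80.160.0.0/14 (80.160.0.0 - 80.163.255.255) does not contain 80.176.114.187
  80.184.0.0/13 (80.184.0.0 - 80.191.255.255) does not contain 80.176.114.187
Longest matching prefix is /9 -> next hop R7.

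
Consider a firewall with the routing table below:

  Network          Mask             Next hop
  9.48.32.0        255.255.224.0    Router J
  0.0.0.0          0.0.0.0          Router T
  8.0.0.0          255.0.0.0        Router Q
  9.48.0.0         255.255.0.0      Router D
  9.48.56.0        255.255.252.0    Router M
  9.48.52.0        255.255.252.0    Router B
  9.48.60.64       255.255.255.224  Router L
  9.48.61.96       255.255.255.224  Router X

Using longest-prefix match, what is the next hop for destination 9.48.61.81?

Routes whose prefix contains 9.48.61.81:
  0.0.0.0/0 (default, matches everything) -> Router T
  9.48.0.0/16 (9.48.0.0 - 9.48.255.255) -> Router D
  9.48.32.0/19 (9.48.32.0 - 9.48.63.255) -> Router J
More-specific entries that do NOT match:
  9.48.60.64/27 (9.48.60.64 - 9.48.60.95) does not contain 9.48.61.81
  9.48.61.96/27 (9.48.61.96 - 9.48.61.127) does not contain 9.48.61.81
  9.48.56.0/22 (9.48.56.0 - 9.48.59.255) does not contain 9.48.61.81
  9.48.52.0/22 (9.48.52.0 - 9.48.55.255) does not contain 9.48.61.81
Longest matching prefix is /19 -> next hop Router J.

Router J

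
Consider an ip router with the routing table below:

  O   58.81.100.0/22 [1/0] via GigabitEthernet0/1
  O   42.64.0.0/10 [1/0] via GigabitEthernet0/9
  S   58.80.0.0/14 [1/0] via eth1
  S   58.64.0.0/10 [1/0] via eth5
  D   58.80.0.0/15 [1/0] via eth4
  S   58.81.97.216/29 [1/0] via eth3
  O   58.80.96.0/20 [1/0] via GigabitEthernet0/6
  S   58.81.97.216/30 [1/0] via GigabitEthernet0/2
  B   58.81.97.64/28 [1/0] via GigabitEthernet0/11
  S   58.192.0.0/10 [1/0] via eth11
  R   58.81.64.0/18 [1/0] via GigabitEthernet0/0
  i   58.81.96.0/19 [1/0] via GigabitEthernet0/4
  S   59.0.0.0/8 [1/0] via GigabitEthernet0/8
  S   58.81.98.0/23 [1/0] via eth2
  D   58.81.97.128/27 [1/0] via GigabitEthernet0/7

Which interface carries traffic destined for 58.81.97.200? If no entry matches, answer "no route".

GigabitEthernet0/4

Routes whose prefix contains 58.81.97.200:
  58.64.0.0/10 (58.64.0.0 - 58.127.255.255) -> eth5
  58.80.0.0/14 (58.80.0.0 - 58.83.255.255) -> eth1
  58.80.0.0/15 (58.80.0.0 - 58.81.255.255) -> eth4
  58.81.64.0/18 (58.81.64.0 - 58.81.127.255) -> GigabitEthernet0/0
  58.81.96.0/19 (58.81.96.0 - 58.81.127.255) -> GigabitEthernet0/4
More-specific entries that do NOT match:
  58.81.97.216/30 (58.81.97.216 - 58.81.97.219) does not contain 58.81.97.200
  58.81.97.216/29 (58.81.97.216 - 58.81.97.223) does not contain 58.81.97.200
  58.81.97.64/28 (58.81.97.64 - 58.81.97.79) does not contain 58.81.97.200
  58.81.97.128/27 (58.81.97.128 - 58.81.97.159) does not contain 58.81.97.200
  58.81.98.0/23 (58.81.98.0 - 58.81.99.255) does not contain 58.81.97.200
  58.81.100.0/22 (58.81.100.0 - 58.81.103.255) does not contain 58.81.97.200
  58.80.96.0/20 (58.80.96.0 - 58.80.111.255) does not contain 58.81.97.200
Longest matching prefix is /19 -> interface GigabitEthernet0/4.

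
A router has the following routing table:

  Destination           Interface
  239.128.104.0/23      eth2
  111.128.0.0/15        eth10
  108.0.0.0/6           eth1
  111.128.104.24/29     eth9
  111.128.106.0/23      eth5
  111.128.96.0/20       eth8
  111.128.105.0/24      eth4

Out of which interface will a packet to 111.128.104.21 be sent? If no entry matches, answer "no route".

Routes whose prefix contains 111.128.104.21:
  108.0.0.0/6 (108.0.0.0 - 111.255.255.255) -> eth1
  111.128.0.0/15 (111.128.0.0 - 111.129.255.255) -> eth10
  111.128.96.0/20 (111.128.96.0 - 111.128.111.255) -> eth8
More-specific entries that do NOT match:
  111.128.104.24/29 (111.128.104.24 - 111.128.104.31) does not contain 111.128.104.21
  111.128.105.0/24 (111.128.105.0 - 111.128.105.255) does not contain 111.128.104.21
  239.128.104.0/23 (239.128.104.0 - 239.128.105.255) does not contain 111.128.104.21
  111.128.106.0/23 (111.128.106.0 - 111.128.107.255) does not contain 111.128.104.21
Longest matching prefix is /20 -> interface eth8.

eth8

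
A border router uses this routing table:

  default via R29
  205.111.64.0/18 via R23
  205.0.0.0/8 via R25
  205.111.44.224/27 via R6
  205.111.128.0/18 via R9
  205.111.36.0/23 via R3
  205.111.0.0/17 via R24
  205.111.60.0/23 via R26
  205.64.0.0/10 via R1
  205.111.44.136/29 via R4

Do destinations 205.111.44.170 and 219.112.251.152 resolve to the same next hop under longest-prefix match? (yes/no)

205.111.44.170: longest match 205.111.0.0/17 -> R24
219.112.251.152: longest match 0.0.0.0/0 -> R29

no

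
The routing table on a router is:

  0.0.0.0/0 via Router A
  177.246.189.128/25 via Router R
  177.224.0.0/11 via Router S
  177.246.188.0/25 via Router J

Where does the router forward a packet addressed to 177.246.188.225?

Routes whose prefix contains 177.246.188.225:
  0.0.0.0/0 (default, matches everything) -> Router A
  177.224.0.0/11 (177.224.0.0 - 177.255.255.255) -> Router S
More-specific entries that do NOT match:
  177.246.189.128/25 (177.246.189.128 - 177.246.189.255) does not contain 177.246.188.225
  177.246.188.0/25 (177.246.188.0 - 177.246.188.127) does not contain 177.246.188.225
Longest matching prefix is /11 -> next hop Router S.

Router S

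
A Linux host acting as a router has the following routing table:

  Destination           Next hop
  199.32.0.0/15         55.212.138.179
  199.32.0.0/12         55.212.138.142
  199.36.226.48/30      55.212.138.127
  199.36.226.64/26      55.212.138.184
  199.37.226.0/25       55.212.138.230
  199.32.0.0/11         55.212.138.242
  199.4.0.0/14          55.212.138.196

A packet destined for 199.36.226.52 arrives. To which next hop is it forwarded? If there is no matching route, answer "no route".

55.212.138.142

Routes whose prefix contains 199.36.226.52:
  199.32.0.0/11 (199.32.0.0 - 199.63.255.255) -> 55.212.138.242
  199.32.0.0/12 (199.32.0.0 - 199.47.255.255) -> 55.212.138.142
More-specific entries that do NOT match:
  199.36.226.48/30 (199.36.226.48 - 199.36.226.51) does not contain 199.36.226.52
  199.36.226.64/26 (199.36.226.64 - 199.36.226.127) does not contain 199.36.226.52
  199.37.226.0/25 (199.37.226.0 - 199.37.226.127) does not contain 199.36.226.52
  199.32.0.0/15 (199.32.0.0 - 199.33.255.255) does not contain 199.36.226.52
  199.4.0.0/14 (199.4.0.0 - 199.7.255.255) does not contain 199.36.226.52
Longest matching prefix is /12 -> next hop 55.212.138.142.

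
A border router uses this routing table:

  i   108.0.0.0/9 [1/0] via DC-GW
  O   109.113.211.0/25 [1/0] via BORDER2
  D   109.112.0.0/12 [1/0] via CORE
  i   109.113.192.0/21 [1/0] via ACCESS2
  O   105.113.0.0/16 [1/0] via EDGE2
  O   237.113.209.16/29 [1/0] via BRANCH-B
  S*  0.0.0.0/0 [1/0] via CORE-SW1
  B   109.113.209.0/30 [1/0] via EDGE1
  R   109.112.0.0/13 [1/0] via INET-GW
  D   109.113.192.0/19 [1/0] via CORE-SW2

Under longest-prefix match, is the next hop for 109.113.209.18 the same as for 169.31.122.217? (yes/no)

109.113.209.18: longest match 109.113.192.0/19 -> CORE-SW2
169.31.122.217: longest match 0.0.0.0/0 -> CORE-SW1

no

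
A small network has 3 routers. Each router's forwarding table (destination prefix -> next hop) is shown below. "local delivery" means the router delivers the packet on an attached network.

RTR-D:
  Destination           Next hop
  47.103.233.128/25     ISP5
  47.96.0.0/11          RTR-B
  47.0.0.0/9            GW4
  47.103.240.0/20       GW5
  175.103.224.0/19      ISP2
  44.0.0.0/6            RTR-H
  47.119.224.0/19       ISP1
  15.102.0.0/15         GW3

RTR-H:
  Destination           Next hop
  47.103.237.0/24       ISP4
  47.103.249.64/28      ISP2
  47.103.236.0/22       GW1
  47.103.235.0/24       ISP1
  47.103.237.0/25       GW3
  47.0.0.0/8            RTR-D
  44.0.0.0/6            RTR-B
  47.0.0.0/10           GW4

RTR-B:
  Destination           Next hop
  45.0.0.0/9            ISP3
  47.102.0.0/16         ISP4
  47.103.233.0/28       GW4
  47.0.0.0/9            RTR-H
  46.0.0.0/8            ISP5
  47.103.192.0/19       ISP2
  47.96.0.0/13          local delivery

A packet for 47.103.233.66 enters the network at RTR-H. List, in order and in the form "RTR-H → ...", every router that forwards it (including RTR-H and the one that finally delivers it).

At RTR-H: longest match for 47.103.233.66 is 47.0.0.0/8 -> RTR-D
At RTR-D: longest match for 47.103.233.66 is 47.96.0.0/11 -> RTR-B
At RTR-B: longest match for 47.103.233.66 is 47.96.0.0/13 -> local delivery

RTR-H → RTR-D → RTR-B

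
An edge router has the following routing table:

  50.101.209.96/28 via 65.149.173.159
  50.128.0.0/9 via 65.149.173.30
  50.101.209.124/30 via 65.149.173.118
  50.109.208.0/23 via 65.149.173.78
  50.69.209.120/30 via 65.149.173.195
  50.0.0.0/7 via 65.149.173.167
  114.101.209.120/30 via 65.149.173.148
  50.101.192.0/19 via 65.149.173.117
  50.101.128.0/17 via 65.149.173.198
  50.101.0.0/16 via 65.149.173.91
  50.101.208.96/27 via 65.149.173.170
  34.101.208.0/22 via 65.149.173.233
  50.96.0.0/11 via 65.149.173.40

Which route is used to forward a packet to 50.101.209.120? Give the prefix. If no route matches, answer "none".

Entries matching 50.101.209.120:
  50.0.0.0/7 (50.0.0.0 - 51.255.255.255)
  50.96.0.0/11 (50.96.0.0 - 50.127.255.255)
  50.101.0.0/16 (50.101.0.0 - 50.101.255.255)
  50.101.128.0/17 (50.101.128.0 - 50.101.255.255)
  50.101.192.0/19 (50.101.192.0 - 50.101.223.255)
Most specific is 50.101.192.0/19.

50.101.192.0/19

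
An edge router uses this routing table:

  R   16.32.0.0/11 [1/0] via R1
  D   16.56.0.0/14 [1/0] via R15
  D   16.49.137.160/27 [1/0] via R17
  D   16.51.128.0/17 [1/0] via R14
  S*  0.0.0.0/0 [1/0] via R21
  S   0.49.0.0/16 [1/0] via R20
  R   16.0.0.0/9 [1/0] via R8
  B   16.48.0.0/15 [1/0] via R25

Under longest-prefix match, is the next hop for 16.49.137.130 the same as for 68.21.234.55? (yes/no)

no

16.49.137.130: longest match 16.48.0.0/15 -> R25
68.21.234.55: longest match 0.0.0.0/0 -> R21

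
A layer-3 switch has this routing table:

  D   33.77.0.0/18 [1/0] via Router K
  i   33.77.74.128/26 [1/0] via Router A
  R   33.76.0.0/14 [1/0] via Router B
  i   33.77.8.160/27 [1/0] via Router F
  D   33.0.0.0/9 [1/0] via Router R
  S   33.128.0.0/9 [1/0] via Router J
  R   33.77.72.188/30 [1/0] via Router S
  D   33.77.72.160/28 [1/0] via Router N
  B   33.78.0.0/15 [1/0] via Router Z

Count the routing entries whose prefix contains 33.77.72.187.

Prefixes containing 33.77.72.187:
  33.0.0.0/9 (33.0.0.0 - 33.127.255.255)
  33.76.0.0/14 (33.76.0.0 - 33.79.255.255)
Total matching entries: 2.

2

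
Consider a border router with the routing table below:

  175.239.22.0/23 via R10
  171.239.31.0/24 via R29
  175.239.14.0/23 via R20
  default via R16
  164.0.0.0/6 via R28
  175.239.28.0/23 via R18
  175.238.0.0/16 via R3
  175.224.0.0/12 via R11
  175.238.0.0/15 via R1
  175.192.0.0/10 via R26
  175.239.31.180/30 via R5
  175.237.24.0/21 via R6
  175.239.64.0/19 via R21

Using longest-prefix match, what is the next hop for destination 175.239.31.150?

R1

Routes whose prefix contains 175.239.31.150:
  0.0.0.0/0 (default, matches everything) -> R16
  175.192.0.0/10 (175.192.0.0 - 175.255.255.255) -> R26
  175.224.0.0/12 (175.224.0.0 - 175.239.255.255) -> R11
  175.238.0.0/15 (175.238.0.0 - 175.239.255.255) -> R1
More-specific entries that do NOT match:
  175.239.31.180/30 (175.239.31.180 - 175.239.31.183) does not contain 175.239.31.150
  171.239.31.0/24 (171.239.31.0 - 171.239.31.255) does not contain 175.239.31.150
  175.239.22.0/23 (175.239.22.0 - 175.239.23.255) does not contain 175.239.31.150
  175.239.14.0/23 (175.239.14.0 - 175.239.15.255) does not contain 175.239.31.150
  175.239.28.0/23 (175.239.28.0 - 175.239.29.255) does not contain 175.239.31.150
  175.237.24.0/21 (175.237.24.0 - 175.237.31.255) does not contain 175.239.31.150
  175.239.64.0/19 (175.239.64.0 - 175.239.95.255) does not contain 175.239.31.150
  175.238.0.0/16 (175.238.0.0 - 175.238.255.255) does not contain 175.239.31.150
Longest matching prefix is /15 -> next hop R1.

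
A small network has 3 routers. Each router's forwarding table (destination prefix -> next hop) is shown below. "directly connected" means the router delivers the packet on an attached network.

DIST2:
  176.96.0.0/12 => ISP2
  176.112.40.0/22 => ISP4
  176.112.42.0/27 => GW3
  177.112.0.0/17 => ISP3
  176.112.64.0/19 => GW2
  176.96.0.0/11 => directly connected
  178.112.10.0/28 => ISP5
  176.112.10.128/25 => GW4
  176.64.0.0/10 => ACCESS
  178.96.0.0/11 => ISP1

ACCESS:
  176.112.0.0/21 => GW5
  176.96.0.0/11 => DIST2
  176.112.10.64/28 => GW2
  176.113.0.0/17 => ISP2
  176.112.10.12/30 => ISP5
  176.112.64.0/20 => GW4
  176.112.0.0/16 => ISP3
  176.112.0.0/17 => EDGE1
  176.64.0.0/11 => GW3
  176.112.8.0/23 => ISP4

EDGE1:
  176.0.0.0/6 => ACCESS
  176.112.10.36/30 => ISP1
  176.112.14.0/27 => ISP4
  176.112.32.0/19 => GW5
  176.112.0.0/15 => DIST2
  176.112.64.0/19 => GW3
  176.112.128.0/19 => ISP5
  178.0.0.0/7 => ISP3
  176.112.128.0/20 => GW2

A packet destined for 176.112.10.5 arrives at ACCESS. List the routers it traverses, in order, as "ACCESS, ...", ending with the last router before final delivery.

ACCESS, EDGE1, DIST2

At ACCESS: longest match for 176.112.10.5 is 176.112.0.0/17 -> EDGE1
At EDGE1: longest match for 176.112.10.5 is 176.112.0.0/15 -> DIST2
At DIST2: longest match for 176.112.10.5 is 176.96.0.0/11 -> directly connected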